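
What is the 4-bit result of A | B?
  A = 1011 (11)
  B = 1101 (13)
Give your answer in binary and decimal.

Apply | to each column (1 where either bit is 1):
  1011
| 1101
------
  1111

Answer: 1111 (15)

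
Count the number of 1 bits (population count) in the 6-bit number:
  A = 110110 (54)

110110
1-bits at positions (from bit 0 = LSB): 1, 2, 4, 5
Count = 4

Answer: 4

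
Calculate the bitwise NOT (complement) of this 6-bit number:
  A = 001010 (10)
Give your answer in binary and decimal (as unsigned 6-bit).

Flip each bit (0->1, 1->0):
  001010
  110101

Answer: 110101 (53)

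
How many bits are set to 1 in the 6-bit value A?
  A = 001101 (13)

001101
1-bits at positions (from bit 0 = LSB): 0, 2, 3
Count = 3

Answer: 3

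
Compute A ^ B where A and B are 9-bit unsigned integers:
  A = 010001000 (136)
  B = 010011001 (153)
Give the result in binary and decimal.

Apply ^ to each column (1 where bits differ):
  010001000
^ 010011001
-----------
  000010001

Answer: 000010001 (17)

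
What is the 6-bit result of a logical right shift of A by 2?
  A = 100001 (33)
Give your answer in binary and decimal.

Logical shift right by 2: drop the bottom 2 bit(s), prepend 2 zero(s) on the left.
  100001  ->  keep [1000], discard [01], prepend 00
= 001000

Answer: 001000 (8)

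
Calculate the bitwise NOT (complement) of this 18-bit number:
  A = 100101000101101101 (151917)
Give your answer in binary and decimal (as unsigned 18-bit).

Flip each bit (0->1, 1->0):
  100101000101101101
  011010111010010010

Answer: 011010111010010010 (110226)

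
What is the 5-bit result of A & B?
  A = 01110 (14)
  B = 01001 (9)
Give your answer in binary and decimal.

Apply & to each column (1 only where both bits are 1):
  01110
& 01001
-------
  01000

Answer: 01000 (8)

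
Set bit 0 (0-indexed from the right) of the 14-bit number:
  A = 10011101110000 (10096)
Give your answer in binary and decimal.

Mask = 1 << 0 = 00000000000001
Bit 0 of A is 0, so OR-ing with the mask flips it to 1.
  10011101110000
| 00000000000001
----------------
  10011101110001

Answer: 10011101110001 (10097)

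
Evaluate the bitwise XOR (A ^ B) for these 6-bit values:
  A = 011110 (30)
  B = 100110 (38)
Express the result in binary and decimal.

Apply ^ to each column (1 where bits differ):
  011110
^ 100110
--------
  111000

Answer: 111000 (56)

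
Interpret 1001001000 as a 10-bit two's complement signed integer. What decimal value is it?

MSB is 1, so the value is negative. Find the magnitude:
1. Invert bits:  0110110111
2. Add 1:        0110111000  = 440
3. Apply sign:   -440

Answer: -440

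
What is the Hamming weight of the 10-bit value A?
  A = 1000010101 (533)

1000010101
1-bits at positions (from bit 0 = LSB): 0, 2, 4, 9
Count = 4

Answer: 4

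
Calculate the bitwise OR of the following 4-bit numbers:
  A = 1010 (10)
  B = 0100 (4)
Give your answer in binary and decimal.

Apply | to each column (1 where either bit is 1):
  1010
| 0100
------
  1110

Answer: 1110 (14)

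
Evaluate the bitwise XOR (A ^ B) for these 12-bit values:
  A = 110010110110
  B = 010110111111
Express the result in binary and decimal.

Apply ^ to each column (1 where bits differ):
  110010110110
^ 010110111111
--------------
  100100001001

Answer: 100100001001 (2313)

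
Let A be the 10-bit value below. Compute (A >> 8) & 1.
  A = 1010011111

Bit 8 is the 9th from the right.
  1010011111
   ^
That bit is 0.

Answer: 0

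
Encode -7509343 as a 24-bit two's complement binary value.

1. Binary of +7509343:  011100101001010101011111
2. Invert bits:     100011010110101010100000
3. Add 1:           100011010110101010100001

Answer: 100011010110101010100001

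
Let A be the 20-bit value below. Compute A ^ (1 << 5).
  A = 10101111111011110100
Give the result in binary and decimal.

Mask = 1 << 5 = 00000000000000100000
Bit 5 of A is 1; XOR with the mask flips it to 0.
  10101111111011110100
^ 00000000000000100000
----------------------
  10101111111011010100

Answer: 10101111111011010100 (720596)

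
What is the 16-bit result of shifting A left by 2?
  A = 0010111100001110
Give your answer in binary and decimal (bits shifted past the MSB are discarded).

Shift left by 2: drop the top 2 bit(s), append 2 zero(s) on the right.
  0010111100001110  ->  discard [00], keep [10111100001110], append 00
= 1011110000111000

Answer: 1011110000111000 (48184)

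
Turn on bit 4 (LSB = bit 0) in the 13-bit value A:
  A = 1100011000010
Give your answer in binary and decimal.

Mask = 1 << 4 = 0000000010000
Bit 4 of A is 0, so OR-ing with the mask flips it to 1.
  1100011000010
| 0000000010000
---------------
  1100011010010

Answer: 1100011010010 (6354)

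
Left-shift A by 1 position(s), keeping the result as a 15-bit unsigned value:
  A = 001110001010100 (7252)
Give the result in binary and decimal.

Shift left by 1: drop the top 1 bit(s), append 1 zero(s) on the right.
  001110001010100  ->  discard [0], keep [01110001010100], append 0
= 011100010101000

Answer: 011100010101000 (14504)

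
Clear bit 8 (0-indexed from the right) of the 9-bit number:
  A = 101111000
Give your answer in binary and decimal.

Mask = ~(1 << 8) = 011111111
Bit 8 of A is 1, so AND-ing with the mask clears it to 0.
  101111000
& 011111111
-----------
  001111000

Answer: 001111000 (120)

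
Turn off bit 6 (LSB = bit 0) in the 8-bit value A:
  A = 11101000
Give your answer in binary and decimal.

Mask = ~(1 << 6) = 10111111
Bit 6 of A is 1, so AND-ing with the mask clears it to 0.
  11101000
& 10111111
----------
  10101000

Answer: 10101000 (168)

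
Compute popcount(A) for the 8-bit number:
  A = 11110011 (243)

11110011
1-bits at positions (from bit 0 = LSB): 0, 1, 4, 5, 6, 7
Count = 6

Answer: 6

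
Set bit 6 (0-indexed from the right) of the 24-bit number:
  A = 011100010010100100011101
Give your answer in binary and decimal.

Mask = 1 << 6 = 000000000000000001000000
Bit 6 of A is 0, so OR-ing with the mask flips it to 1.
  011100010010100100011101
| 000000000000000001000000
--------------------------
  011100010010100101011101

Answer: 011100010010100101011101 (7416157)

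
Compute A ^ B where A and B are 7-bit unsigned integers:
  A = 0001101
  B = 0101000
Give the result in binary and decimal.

Apply ^ to each column (1 where bits differ):
  0001101
^ 0101000
---------
  0100101

Answer: 0100101 (37)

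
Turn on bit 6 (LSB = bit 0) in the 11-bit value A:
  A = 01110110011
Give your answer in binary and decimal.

Mask = 1 << 6 = 00001000000
Bit 6 of A is 0, so OR-ing with the mask flips it to 1.
  01110110011
| 00001000000
-------------
  01111110011

Answer: 01111110011 (1011)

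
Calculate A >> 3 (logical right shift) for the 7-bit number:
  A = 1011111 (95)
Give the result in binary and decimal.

Logical shift right by 3: drop the bottom 3 bit(s), prepend 3 zero(s) on the left.
  1011111  ->  keep [1011], discard [111], prepend 000
= 0001011

Answer: 0001011 (11)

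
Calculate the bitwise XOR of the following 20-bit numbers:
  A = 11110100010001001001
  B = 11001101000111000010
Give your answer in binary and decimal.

Apply ^ to each column (1 where bits differ):
  11110100010001001001
^ 11001101000111000010
----------------------
  00111001010110001011

Answer: 00111001010110001011 (234891)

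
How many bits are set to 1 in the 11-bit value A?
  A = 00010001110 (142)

00010001110
1-bits at positions (from bit 0 = LSB): 1, 2, 3, 7
Count = 4

Answer: 4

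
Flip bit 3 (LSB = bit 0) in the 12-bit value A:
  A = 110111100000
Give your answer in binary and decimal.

Mask = 1 << 3 = 000000001000
Bit 3 of A is 0; XOR with the mask flips it to 1.
  110111100000
^ 000000001000
--------------
  110111101000

Answer: 110111101000 (3560)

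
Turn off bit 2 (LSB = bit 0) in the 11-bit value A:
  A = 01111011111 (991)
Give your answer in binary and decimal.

Mask = ~(1 << 2) = 11111111011
Bit 2 of A is 1, so AND-ing with the mask clears it to 0.
  01111011111
& 11111111011
-------------
  01111011011

Answer: 01111011011 (987)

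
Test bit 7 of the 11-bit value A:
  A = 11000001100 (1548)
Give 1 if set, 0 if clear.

Bit 7 is the 8th from the right.
  11000001100
     ^
That bit is 0.

Answer: 0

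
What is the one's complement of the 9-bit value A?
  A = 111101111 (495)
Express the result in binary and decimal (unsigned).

Flip each bit (0->1, 1->0):
  111101111
  000010000

Answer: 000010000 (16)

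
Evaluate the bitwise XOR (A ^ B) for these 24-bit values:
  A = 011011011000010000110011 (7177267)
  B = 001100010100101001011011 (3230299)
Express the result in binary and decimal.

Apply ^ to each column (1 where bits differ):
  011011011000010000110011
^ 001100010100101001011011
--------------------------
  010111001100111001101000

Answer: 010111001100111001101000 (6082152)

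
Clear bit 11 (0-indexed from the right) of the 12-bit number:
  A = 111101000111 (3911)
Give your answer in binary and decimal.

Mask = ~(1 << 11) = 011111111111
Bit 11 of A is 1, so AND-ing with the mask clears it to 0.
  111101000111
& 011111111111
--------------
  011101000111

Answer: 011101000111 (1863)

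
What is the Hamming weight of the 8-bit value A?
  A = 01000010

01000010
1-bits at positions (from bit 0 = LSB): 1, 6
Count = 2

Answer: 2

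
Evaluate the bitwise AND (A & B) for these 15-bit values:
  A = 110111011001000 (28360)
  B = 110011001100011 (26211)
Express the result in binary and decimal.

Apply & to each column (1 only where both bits are 1):
  110111011001000
& 110011001100011
-----------------
  110011001000000

Answer: 110011001000000 (26176)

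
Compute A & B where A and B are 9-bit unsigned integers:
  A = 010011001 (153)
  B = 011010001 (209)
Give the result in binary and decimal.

Apply & to each column (1 only where both bits are 1):
  010011001
& 011010001
-----------
  010010001

Answer: 010010001 (145)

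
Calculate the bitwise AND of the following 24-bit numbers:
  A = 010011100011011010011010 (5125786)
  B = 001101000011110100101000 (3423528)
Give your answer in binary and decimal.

Apply & to each column (1 only where both bits are 1):
  010011100011011010011010
& 001101000011110100101000
--------------------------
  000001000011010000001000

Answer: 000001000011010000001000 (275464)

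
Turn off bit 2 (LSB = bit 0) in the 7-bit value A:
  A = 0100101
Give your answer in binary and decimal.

Mask = ~(1 << 2) = 1111011
Bit 2 of A is 1, so AND-ing with the mask clears it to 0.
  0100101
& 1111011
---------
  0100001

Answer: 0100001 (33)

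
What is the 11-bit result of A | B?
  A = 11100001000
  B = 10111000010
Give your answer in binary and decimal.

Apply | to each column (1 where either bit is 1):
  11100001000
| 10111000010
-------------
  11111001010

Answer: 11111001010 (1994)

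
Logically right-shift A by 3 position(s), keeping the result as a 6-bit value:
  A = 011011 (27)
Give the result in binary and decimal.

Logical shift right by 3: drop the bottom 3 bit(s), prepend 3 zero(s) on the left.
  011011  ->  keep [011], discard [011], prepend 000
= 000011

Answer: 000011 (3)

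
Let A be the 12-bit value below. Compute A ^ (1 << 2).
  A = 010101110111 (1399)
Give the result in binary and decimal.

Mask = 1 << 2 = 000000000100
Bit 2 of A is 1; XOR with the mask flips it to 0.
  010101110111
^ 000000000100
--------------
  010101110011

Answer: 010101110011 (1395)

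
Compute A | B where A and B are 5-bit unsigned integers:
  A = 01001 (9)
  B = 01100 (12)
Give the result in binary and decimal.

Apply | to each column (1 where either bit is 1):
  01001
| 01100
-------
  01101

Answer: 01101 (13)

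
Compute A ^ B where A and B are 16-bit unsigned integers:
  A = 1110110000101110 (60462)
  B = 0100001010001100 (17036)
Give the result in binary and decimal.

Apply ^ to each column (1 where bits differ):
  1110110000101110
^ 0100001010001100
------------------
  1010111010100010

Answer: 1010111010100010 (44706)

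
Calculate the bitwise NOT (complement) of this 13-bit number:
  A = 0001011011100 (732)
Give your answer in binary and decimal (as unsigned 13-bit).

Flip each bit (0->1, 1->0):
  0001011011100
  1110100100011

Answer: 1110100100011 (7459)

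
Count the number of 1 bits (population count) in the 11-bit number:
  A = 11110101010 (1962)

11110101010
1-bits at positions (from bit 0 = LSB): 1, 3, 5, 7, 8, 9, 10
Count = 7

Answer: 7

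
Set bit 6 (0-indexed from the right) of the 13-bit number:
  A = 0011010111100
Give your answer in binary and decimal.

Mask = 1 << 6 = 0000001000000
Bit 6 of A is 0, so OR-ing with the mask flips it to 1.
  0011010111100
| 0000001000000
---------------
  0011011111100

Answer: 0011011111100 (1788)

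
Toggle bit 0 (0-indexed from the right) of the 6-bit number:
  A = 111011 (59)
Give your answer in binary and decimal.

Mask = 1 << 0 = 000001
Bit 0 of A is 1; XOR with the mask flips it to 0.
  111011
^ 000001
--------
  111010

Answer: 111010 (58)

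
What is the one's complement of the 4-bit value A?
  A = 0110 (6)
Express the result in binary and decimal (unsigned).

Flip each bit (0->1, 1->0):
  0110
  1001

Answer: 1001 (9)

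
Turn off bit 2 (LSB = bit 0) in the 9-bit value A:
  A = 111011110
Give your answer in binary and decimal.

Mask = ~(1 << 2) = 111111011
Bit 2 of A is 1, so AND-ing with the mask clears it to 0.
  111011110
& 111111011
-----------
  111011010

Answer: 111011010 (474)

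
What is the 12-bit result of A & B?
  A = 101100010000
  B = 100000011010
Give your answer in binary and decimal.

Apply & to each column (1 only where both bits are 1):
  101100010000
& 100000011010
--------------
  100000010000

Answer: 100000010000 (2064)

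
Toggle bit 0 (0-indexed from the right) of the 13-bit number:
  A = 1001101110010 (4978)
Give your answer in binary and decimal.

Mask = 1 << 0 = 0000000000001
Bit 0 of A is 0; XOR with the mask flips it to 1.
  1001101110010
^ 0000000000001
---------------
  1001101110011

Answer: 1001101110011 (4979)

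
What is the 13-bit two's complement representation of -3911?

1. Binary of +3911:  0111101000111
2. Invert bits:     1000010111000
3. Add 1:           1000010111001

Answer: 1000010111001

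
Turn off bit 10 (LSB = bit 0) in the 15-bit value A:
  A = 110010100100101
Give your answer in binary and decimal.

Mask = ~(1 << 10) = 111101111111111
Bit 10 of A is 1, so AND-ing with the mask clears it to 0.
  110010100100101
& 111101111111111
-----------------
  110000100100101

Answer: 110000100100101 (24869)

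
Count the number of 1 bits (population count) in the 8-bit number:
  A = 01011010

01011010
1-bits at positions (from bit 0 = LSB): 1, 3, 4, 6
Count = 4

Answer: 4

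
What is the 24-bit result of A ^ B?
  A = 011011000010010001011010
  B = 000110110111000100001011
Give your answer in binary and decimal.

Apply ^ to each column (1 where bits differ):
  011011000010010001011010
^ 000110110111000100001011
--------------------------
  011101110101010101010001

Answer: 011101110101010101010001 (7820625)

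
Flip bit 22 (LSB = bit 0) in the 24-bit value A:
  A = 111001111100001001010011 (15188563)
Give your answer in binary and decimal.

Mask = 1 << 22 = 010000000000000000000000
Bit 22 of A is 1; XOR with the mask flips it to 0.
  111001111100001001010011
^ 010000000000000000000000
--------------------------
  101001111100001001010011

Answer: 101001111100001001010011 (10994259)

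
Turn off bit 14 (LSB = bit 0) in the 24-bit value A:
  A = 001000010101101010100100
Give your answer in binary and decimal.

Mask = ~(1 << 14) = 111111111011111111111111
Bit 14 of A is 1, so AND-ing with the mask clears it to 0.
  001000010101101010100100
& 111111111011111111111111
--------------------------
  001000010001101010100100

Answer: 001000010001101010100100 (2169508)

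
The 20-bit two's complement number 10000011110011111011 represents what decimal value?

MSB is 1, so the value is negative. Find the magnitude:
1. Invert bits:  01111100001100000100
2. Add 1:        01111100001100000101  = 508677
3. Apply sign:   -508677

Answer: -508677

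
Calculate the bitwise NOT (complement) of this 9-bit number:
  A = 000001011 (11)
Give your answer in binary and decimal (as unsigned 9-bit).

Flip each bit (0->1, 1->0):
  000001011
  111110100

Answer: 111110100 (500)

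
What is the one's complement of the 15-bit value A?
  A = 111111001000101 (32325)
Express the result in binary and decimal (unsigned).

Flip each bit (0->1, 1->0):
  111111001000101
  000000110111010

Answer: 000000110111010 (442)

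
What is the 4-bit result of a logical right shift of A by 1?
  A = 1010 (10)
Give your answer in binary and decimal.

Logical shift right by 1: drop the bottom 1 bit(s), prepend 1 zero(s) on the left.
  1010  ->  keep [101], discard [0], prepend 0
= 0101

Answer: 0101 (5)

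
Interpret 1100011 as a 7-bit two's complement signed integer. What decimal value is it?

MSB is 1, so the value is negative. Find the magnitude:
1. Invert bits:  0011100
2. Add 1:        0011101  = 29
3. Apply sign:   -29

Answer: -29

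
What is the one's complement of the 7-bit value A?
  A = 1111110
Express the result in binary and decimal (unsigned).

Flip each bit (0->1, 1->0):
  1111110
  0000001

Answer: 0000001 (1)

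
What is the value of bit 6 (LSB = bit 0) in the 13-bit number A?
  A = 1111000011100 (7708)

Bit 6 is the 7th from the right.
  1111000011100
        ^
That bit is 0.

Answer: 0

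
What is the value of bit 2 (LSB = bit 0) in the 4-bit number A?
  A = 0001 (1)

Bit 2 is the 3rd from the right.
  0001
   ^
That bit is 0.

Answer: 0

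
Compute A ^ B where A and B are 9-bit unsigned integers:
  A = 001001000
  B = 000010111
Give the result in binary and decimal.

Apply ^ to each column (1 where bits differ):
  001001000
^ 000010111
-----------
  001011111

Answer: 001011111 (95)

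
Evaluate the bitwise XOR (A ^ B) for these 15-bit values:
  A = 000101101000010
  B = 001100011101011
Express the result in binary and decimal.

Apply ^ to each column (1 where bits differ):
  000101101000010
^ 001100011101011
-----------------
  001001110101001

Answer: 001001110101001 (5033)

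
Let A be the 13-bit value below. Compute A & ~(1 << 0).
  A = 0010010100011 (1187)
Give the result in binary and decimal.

Mask = ~(1 << 0) = 1111111111110
Bit 0 of A is 1, so AND-ing with the mask clears it to 0.
  0010010100011
& 1111111111110
---------------
  0010010100010

Answer: 0010010100010 (1186)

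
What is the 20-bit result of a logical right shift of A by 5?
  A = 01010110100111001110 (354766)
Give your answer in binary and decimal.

Logical shift right by 5: drop the bottom 5 bit(s), prepend 5 zero(s) on the left.
  01010110100111001110  ->  keep [010101101001110], discard [01110], prepend 00000
= 00000010101101001110

Answer: 00000010101101001110 (11086)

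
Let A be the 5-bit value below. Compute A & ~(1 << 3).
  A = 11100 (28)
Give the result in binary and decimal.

Mask = ~(1 << 3) = 10111
Bit 3 of A is 1, so AND-ing with the mask clears it to 0.
  11100
& 10111
-------
  10100

Answer: 10100 (20)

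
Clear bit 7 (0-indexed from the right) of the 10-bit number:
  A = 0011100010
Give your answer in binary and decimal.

Mask = ~(1 << 7) = 1101111111
Bit 7 of A is 1, so AND-ing with the mask clears it to 0.
  0011100010
& 1101111111
------------
  0001100010

Answer: 0001100010 (98)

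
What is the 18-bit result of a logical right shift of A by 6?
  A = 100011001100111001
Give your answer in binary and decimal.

Logical shift right by 6: drop the bottom 6 bit(s), prepend 6 zero(s) on the left.
  100011001100111001  ->  keep [100011001100], discard [111001], prepend 000000
= 000000100011001100

Answer: 000000100011001100 (2252)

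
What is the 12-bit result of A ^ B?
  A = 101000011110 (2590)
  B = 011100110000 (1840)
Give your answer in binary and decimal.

Apply ^ to each column (1 where bits differ):
  101000011110
^ 011100110000
--------------
  110100101110

Answer: 110100101110 (3374)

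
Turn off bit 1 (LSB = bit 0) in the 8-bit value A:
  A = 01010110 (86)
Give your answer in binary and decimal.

Mask = ~(1 << 1) = 11111101
Bit 1 of A is 1, so AND-ing with the mask clears it to 0.
  01010110
& 11111101
----------
  01010100

Answer: 01010100 (84)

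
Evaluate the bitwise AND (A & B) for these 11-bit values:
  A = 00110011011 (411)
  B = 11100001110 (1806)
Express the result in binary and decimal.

Apply & to each column (1 only where both bits are 1):
  00110011011
& 11100001110
-------------
  00100001010

Answer: 00100001010 (266)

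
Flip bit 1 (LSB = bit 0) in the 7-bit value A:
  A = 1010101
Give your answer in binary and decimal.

Mask = 1 << 1 = 0000010
Bit 1 of A is 0; XOR with the mask flips it to 1.
  1010101
^ 0000010
---------
  1010111

Answer: 1010111 (87)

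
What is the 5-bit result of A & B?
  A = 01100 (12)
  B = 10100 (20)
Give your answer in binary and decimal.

Apply & to each column (1 only where both bits are 1):
  01100
& 10100
-------
  00100

Answer: 00100 (4)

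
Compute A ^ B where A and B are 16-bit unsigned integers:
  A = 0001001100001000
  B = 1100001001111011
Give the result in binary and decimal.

Apply ^ to each column (1 where bits differ):
  0001001100001000
^ 1100001001111011
------------------
  1101000101110011

Answer: 1101000101110011 (53619)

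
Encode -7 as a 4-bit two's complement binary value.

1. Binary of +7:  0111
2. Invert bits:     1000
3. Add 1:           1001

Answer: 1001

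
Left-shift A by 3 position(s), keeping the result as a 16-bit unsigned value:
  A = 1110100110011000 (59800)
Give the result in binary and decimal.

Shift left by 3: drop the top 3 bit(s), append 3 zero(s) on the right.
  1110100110011000  ->  discard [111], keep [0100110011000], append 000
= 0100110011000000

Answer: 0100110011000000 (19648)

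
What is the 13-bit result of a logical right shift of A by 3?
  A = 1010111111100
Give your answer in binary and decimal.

Logical shift right by 3: drop the bottom 3 bit(s), prepend 3 zero(s) on the left.
  1010111111100  ->  keep [1010111111], discard [100], prepend 000
= 0001010111111

Answer: 0001010111111 (703)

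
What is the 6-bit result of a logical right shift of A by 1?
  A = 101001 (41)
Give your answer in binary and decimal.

Logical shift right by 1: drop the bottom 1 bit(s), prepend 1 zero(s) on the left.
  101001  ->  keep [10100], discard [1], prepend 0
= 010100

Answer: 010100 (20)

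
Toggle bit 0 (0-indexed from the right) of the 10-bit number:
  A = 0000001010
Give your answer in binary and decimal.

Mask = 1 << 0 = 0000000001
Bit 0 of A is 0; XOR with the mask flips it to 1.
  0000001010
^ 0000000001
------------
  0000001011

Answer: 0000001011 (11)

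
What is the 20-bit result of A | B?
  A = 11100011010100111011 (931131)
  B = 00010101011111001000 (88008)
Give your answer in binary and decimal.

Apply | to each column (1 where either bit is 1):
  11100011010100111011
| 00010101011111001000
----------------------
  11110111011111111011

Answer: 11110111011111111011 (1013755)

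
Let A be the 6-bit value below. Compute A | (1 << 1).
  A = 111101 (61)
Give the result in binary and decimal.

Mask = 1 << 1 = 000010
Bit 1 of A is 0, so OR-ing with the mask flips it to 1.
  111101
| 000010
--------
  111111

Answer: 111111 (63)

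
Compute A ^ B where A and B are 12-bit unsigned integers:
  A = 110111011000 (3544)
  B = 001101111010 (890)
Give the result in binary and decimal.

Apply ^ to each column (1 where bits differ):
  110111011000
^ 001101111010
--------------
  111010100010

Answer: 111010100010 (3746)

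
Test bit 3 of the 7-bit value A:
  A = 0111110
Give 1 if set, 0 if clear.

Bit 3 is the 4th from the right.
  0111110
     ^
That bit is 1.

Answer: 1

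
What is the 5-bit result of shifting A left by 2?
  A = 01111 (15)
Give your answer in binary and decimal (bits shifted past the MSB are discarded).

Shift left by 2: drop the top 2 bit(s), append 2 zero(s) on the right.
  01111  ->  discard [01], keep [111], append 00
= 11100

Answer: 11100 (28)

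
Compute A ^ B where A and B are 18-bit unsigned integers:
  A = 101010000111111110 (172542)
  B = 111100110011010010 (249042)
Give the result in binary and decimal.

Apply ^ to each column (1 where bits differ):
  101010000111111110
^ 111100110011010010
--------------------
  010110110100101100

Answer: 010110110100101100 (93484)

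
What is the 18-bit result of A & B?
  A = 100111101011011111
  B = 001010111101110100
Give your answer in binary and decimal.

Apply & to each column (1 only where both bits are 1):
  100111101011011111
& 001010111101110100
--------------------
  000010101001010100

Answer: 000010101001010100 (10836)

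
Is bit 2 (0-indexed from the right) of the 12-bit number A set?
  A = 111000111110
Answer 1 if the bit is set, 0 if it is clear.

Bit 2 is the 3rd from the right.
  111000111110
           ^
That bit is 1.

Answer: 1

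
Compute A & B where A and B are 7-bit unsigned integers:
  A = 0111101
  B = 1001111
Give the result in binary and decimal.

Apply & to each column (1 only where both bits are 1):
  0111101
& 1001111
---------
  0001101

Answer: 0001101 (13)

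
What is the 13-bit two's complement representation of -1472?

1. Binary of +1472:  0010111000000
2. Invert bits:     1101000111111
3. Add 1:           1101001000000

Answer: 1101001000000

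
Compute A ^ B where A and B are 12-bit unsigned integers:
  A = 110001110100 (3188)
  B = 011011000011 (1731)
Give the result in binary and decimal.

Apply ^ to each column (1 where bits differ):
  110001110100
^ 011011000011
--------------
  101010110111

Answer: 101010110111 (2743)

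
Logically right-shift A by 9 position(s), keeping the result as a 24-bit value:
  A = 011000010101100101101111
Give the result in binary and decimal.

Logical shift right by 9: drop the bottom 9 bit(s), prepend 9 zero(s) on the left.
  011000010101100101101111  ->  keep [011000010101100], discard [101101111], prepend 000000000
= 000000000011000010101100

Answer: 000000000011000010101100 (12460)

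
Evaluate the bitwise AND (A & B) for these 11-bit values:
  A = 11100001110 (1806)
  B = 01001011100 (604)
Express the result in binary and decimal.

Apply & to each column (1 only where both bits are 1):
  11100001110
& 01001011100
-------------
  01000001100

Answer: 01000001100 (524)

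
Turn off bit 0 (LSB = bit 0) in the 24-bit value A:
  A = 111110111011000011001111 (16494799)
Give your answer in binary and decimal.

Mask = ~(1 << 0) = 111111111111111111111110
Bit 0 of A is 1, so AND-ing with the mask clears it to 0.
  111110111011000011001111
& 111111111111111111111110
--------------------------
  111110111011000011001110

Answer: 111110111011000011001110 (16494798)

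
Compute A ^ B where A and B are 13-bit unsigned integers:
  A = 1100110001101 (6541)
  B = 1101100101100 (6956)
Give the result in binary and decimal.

Apply ^ to each column (1 where bits differ):
  1100110001101
^ 1101100101100
---------------
  0001010100001

Answer: 0001010100001 (673)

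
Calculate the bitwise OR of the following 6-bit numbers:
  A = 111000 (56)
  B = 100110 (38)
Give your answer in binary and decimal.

Apply | to each column (1 where either bit is 1):
  111000
| 100110
--------
  111110

Answer: 111110 (62)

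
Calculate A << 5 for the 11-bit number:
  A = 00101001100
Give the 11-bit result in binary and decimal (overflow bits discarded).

Shift left by 5: drop the top 5 bit(s), append 5 zero(s) on the right.
  00101001100  ->  discard [00101], keep [001100], append 00000
= 00110000000

Answer: 00110000000 (384)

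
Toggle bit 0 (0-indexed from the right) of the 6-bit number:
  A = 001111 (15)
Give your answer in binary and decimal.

Mask = 1 << 0 = 000001
Bit 0 of A is 1; XOR with the mask flips it to 0.
  001111
^ 000001
--------
  001110

Answer: 001110 (14)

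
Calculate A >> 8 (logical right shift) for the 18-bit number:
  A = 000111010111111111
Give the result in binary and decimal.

Logical shift right by 8: drop the bottom 8 bit(s), prepend 8 zero(s) on the left.
  000111010111111111  ->  keep [0001110101], discard [11111111], prepend 00000000
= 000000000001110101

Answer: 000000000001110101 (117)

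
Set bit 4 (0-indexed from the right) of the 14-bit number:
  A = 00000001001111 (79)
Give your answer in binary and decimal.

Mask = 1 << 4 = 00000000010000
Bit 4 of A is 0, so OR-ing with the mask flips it to 1.
  00000001001111
| 00000000010000
----------------
  00000001011111

Answer: 00000001011111 (95)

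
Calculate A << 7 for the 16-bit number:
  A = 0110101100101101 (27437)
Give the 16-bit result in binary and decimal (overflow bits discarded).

Shift left by 7: drop the top 7 bit(s), append 7 zero(s) on the right.
  0110101100101101  ->  discard [0110101], keep [100101101], append 0000000
= 1001011010000000

Answer: 1001011010000000 (38528)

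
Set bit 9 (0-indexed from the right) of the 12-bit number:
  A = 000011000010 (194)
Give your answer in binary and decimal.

Mask = 1 << 9 = 001000000000
Bit 9 of A is 0, so OR-ing with the mask flips it to 1.
  000011000010
| 001000000000
--------------
  001011000010

Answer: 001011000010 (706)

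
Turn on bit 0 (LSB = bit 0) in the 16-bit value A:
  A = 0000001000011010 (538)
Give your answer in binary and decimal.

Mask = 1 << 0 = 0000000000000001
Bit 0 of A is 0, so OR-ing with the mask flips it to 1.
  0000001000011010
| 0000000000000001
------------------
  0000001000011011

Answer: 0000001000011011 (539)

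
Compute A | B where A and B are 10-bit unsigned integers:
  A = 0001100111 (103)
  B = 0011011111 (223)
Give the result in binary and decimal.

Apply | to each column (1 where either bit is 1):
  0001100111
| 0011011111
------------
  0011111111

Answer: 0011111111 (255)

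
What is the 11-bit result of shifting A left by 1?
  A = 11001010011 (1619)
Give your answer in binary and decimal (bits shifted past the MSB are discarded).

Shift left by 1: drop the top 1 bit(s), append 1 zero(s) on the right.
  11001010011  ->  discard [1], keep [1001010011], append 0
= 10010100110

Answer: 10010100110 (1190)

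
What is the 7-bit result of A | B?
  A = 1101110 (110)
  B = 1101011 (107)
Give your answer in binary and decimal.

Apply | to each column (1 where either bit is 1):
  1101110
| 1101011
---------
  1101111

Answer: 1101111 (111)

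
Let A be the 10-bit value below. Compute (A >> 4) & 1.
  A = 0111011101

Bit 4 is the 5th from the right.
  0111011101
       ^
That bit is 1.

Answer: 1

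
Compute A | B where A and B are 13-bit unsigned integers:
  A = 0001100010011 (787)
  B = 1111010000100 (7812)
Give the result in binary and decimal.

Apply | to each column (1 where either bit is 1):
  0001100010011
| 1111010000100
---------------
  1111110010111

Answer: 1111110010111 (8087)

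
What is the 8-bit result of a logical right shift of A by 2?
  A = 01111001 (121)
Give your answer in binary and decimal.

Logical shift right by 2: drop the bottom 2 bit(s), prepend 2 zero(s) on the left.
  01111001  ->  keep [011110], discard [01], prepend 00
= 00011110

Answer: 00011110 (30)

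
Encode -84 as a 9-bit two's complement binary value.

1. Binary of +84:  001010100
2. Invert bits:     110101011
3. Add 1:           110101100

Answer: 110101100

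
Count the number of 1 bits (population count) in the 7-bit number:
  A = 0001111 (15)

0001111
1-bits at positions (from bit 0 = LSB): 0, 1, 2, 3
Count = 4

Answer: 4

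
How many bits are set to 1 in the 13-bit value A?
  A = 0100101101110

0100101101110
1-bits at positions (from bit 0 = LSB): 1, 2, 3, 5, 6, 8, 11
Count = 7

Answer: 7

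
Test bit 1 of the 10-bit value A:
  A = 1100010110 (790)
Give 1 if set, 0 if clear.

Bit 1 is the 2nd from the right.
  1100010110
          ^
That bit is 1.

Answer: 1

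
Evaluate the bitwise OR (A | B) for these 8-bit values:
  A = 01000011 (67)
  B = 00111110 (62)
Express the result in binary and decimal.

Apply | to each column (1 where either bit is 1):
  01000011
| 00111110
----------
  01111111

Answer: 01111111 (127)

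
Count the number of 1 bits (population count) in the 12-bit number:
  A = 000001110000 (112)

000001110000
1-bits at positions (from bit 0 = LSB): 4, 5, 6
Count = 3

Answer: 3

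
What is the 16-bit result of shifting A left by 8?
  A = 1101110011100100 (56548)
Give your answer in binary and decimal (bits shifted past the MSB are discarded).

Shift left by 8: drop the top 8 bit(s), append 8 zero(s) on the right.
  1101110011100100  ->  discard [11011100], keep [11100100], append 00000000
= 1110010000000000

Answer: 1110010000000000 (58368)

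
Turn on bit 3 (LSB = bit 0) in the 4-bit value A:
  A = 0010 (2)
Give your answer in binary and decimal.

Mask = 1 << 3 = 1000
Bit 3 of A is 0, so OR-ing with the mask flips it to 1.
  0010
| 1000
------
  1010

Answer: 1010 (10)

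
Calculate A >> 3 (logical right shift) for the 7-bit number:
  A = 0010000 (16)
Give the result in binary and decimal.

Logical shift right by 3: drop the bottom 3 bit(s), prepend 3 zero(s) on the left.
  0010000  ->  keep [0010], discard [000], prepend 000
= 0000010

Answer: 0000010 (2)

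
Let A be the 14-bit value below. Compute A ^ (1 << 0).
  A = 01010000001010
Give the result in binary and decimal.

Mask = 1 << 0 = 00000000000001
Bit 0 of A is 0; XOR with the mask flips it to 1.
  01010000001010
^ 00000000000001
----------------
  01010000001011

Answer: 01010000001011 (5131)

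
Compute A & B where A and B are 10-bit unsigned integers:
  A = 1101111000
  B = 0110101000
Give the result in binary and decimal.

Apply & to each column (1 only where both bits are 1):
  1101111000
& 0110101000
------------
  0100101000

Answer: 0100101000 (296)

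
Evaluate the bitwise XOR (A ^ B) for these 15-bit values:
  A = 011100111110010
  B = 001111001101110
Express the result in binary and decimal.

Apply ^ to each column (1 where bits differ):
  011100111110010
^ 001111001101110
-----------------
  010011110011100

Answer: 010011110011100 (10140)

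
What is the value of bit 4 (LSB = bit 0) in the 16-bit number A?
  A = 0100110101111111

Bit 4 is the 5th from the right.
  0100110101111111
             ^
That bit is 1.

Answer: 1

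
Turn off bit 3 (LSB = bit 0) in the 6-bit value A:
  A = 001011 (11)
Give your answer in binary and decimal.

Mask = ~(1 << 3) = 110111
Bit 3 of A is 1, so AND-ing with the mask clears it to 0.
  001011
& 110111
--------
  000011

Answer: 000011 (3)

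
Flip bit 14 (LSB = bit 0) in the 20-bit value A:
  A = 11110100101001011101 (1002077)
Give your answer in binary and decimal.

Mask = 1 << 14 = 00000100000000000000
Bit 14 of A is 1; XOR with the mask flips it to 0.
  11110100101001011101
^ 00000100000000000000
----------------------
  11110000101001011101

Answer: 11110000101001011101 (985693)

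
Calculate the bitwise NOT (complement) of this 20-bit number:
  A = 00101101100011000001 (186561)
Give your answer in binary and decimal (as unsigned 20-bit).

Flip each bit (0->1, 1->0):
  00101101100011000001
  11010010011100111110

Answer: 11010010011100111110 (862014)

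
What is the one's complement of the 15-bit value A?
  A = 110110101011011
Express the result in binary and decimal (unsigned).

Flip each bit (0->1, 1->0):
  110110101011011
  001001010100100

Answer: 001001010100100 (4772)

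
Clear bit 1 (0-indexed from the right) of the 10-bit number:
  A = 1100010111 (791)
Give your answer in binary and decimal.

Mask = ~(1 << 1) = 1111111101
Bit 1 of A is 1, so AND-ing with the mask clears it to 0.
  1100010111
& 1111111101
------------
  1100010101

Answer: 1100010101 (789)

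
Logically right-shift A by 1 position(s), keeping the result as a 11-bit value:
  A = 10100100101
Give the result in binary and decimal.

Logical shift right by 1: drop the bottom 1 bit(s), prepend 1 zero(s) on the left.
  10100100101  ->  keep [1010010010], discard [1], prepend 0
= 01010010010

Answer: 01010010010 (658)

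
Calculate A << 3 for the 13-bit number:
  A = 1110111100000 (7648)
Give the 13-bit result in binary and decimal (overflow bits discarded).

Shift left by 3: drop the top 3 bit(s), append 3 zero(s) on the right.
  1110111100000  ->  discard [111], keep [0111100000], append 000
= 0111100000000

Answer: 0111100000000 (3840)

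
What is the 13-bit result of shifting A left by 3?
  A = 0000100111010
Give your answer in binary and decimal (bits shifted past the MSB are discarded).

Shift left by 3: drop the top 3 bit(s), append 3 zero(s) on the right.
  0000100111010  ->  discard [000], keep [0100111010], append 000
= 0100111010000

Answer: 0100111010000 (2512)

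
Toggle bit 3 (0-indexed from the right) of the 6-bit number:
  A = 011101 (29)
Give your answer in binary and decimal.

Mask = 1 << 3 = 001000
Bit 3 of A is 1; XOR with the mask flips it to 0.
  011101
^ 001000
--------
  010101

Answer: 010101 (21)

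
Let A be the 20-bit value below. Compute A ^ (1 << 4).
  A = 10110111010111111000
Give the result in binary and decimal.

Mask = 1 << 4 = 00000000000000010000
Bit 4 of A is 1; XOR with the mask flips it to 0.
  10110111010111111000
^ 00000000000000010000
----------------------
  10110111010111101000

Answer: 10110111010111101000 (751080)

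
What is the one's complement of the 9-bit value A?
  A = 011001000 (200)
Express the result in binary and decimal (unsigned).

Flip each bit (0->1, 1->0):
  011001000
  100110111

Answer: 100110111 (311)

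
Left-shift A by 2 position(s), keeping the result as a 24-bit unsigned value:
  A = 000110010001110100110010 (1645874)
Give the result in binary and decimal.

Shift left by 2: drop the top 2 bit(s), append 2 zero(s) on the right.
  000110010001110100110010  ->  discard [00], keep [0110010001110100110010], append 00
= 011001000111010011001000

Answer: 011001000111010011001000 (6583496)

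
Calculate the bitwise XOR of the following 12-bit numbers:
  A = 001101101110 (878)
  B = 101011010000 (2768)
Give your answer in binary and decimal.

Apply ^ to each column (1 where bits differ):
  001101101110
^ 101011010000
--------------
  100110111110

Answer: 100110111110 (2494)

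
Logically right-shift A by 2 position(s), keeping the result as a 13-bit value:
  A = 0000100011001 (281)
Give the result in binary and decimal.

Logical shift right by 2: drop the bottom 2 bit(s), prepend 2 zero(s) on the left.
  0000100011001  ->  keep [00001000110], discard [01], prepend 00
= 0000001000110

Answer: 0000001000110 (70)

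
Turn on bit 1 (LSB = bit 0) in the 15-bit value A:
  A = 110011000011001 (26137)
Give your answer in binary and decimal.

Mask = 1 << 1 = 000000000000010
Bit 1 of A is 0, so OR-ing with the mask flips it to 1.
  110011000011001
| 000000000000010
-----------------
  110011000011011

Answer: 110011000011011 (26139)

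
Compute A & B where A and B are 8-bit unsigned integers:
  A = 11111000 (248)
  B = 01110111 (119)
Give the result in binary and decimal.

Apply & to each column (1 only where both bits are 1):
  11111000
& 01110111
----------
  01110000

Answer: 01110000 (112)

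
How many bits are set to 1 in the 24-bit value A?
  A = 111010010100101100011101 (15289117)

111010010100101100011101
1-bits at positions (from bit 0 = LSB): 0, 2, 3, 4, 8, 9, 11, 14, 16, 19, 21, 22, 23
Count = 13

Answer: 13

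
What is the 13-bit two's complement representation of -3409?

1. Binary of +3409:  0110101010001
2. Invert bits:     1001010101110
3. Add 1:           1001010101111

Answer: 1001010101111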